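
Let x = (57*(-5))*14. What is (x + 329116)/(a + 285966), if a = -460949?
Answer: -325126/174983 ≈ -1.8580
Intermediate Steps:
x = -3990 (x = -285*14 = -3990)
(x + 329116)/(a + 285966) = (-3990 + 329116)/(-460949 + 285966) = 325126/(-174983) = 325126*(-1/174983) = -325126/174983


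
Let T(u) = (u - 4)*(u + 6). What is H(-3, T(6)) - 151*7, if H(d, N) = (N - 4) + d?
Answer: -1040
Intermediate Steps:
T(u) = (-4 + u)*(6 + u)
H(d, N) = -4 + N + d (H(d, N) = (-4 + N) + d = -4 + N + d)
H(-3, T(6)) - 151*7 = (-4 + (-24 + 6² + 2*6) - 3) - 151*7 = (-4 + (-24 + 36 + 12) - 3) - 1057 = (-4 + 24 - 3) - 1057 = 17 - 1057 = -1040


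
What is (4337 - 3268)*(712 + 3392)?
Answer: 4387176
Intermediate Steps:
(4337 - 3268)*(712 + 3392) = 1069*4104 = 4387176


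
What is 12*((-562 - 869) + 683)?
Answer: -8976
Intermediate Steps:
12*((-562 - 869) + 683) = 12*(-1431 + 683) = 12*(-748) = -8976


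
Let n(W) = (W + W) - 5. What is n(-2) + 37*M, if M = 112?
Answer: 4135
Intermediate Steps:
n(W) = -5 + 2*W (n(W) = 2*W - 5 = -5 + 2*W)
n(-2) + 37*M = (-5 + 2*(-2)) + 37*112 = (-5 - 4) + 4144 = -9 + 4144 = 4135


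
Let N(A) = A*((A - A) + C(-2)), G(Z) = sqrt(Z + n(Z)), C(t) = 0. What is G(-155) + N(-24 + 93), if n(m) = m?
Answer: I*sqrt(310) ≈ 17.607*I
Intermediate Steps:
G(Z) = sqrt(2)*sqrt(Z) (G(Z) = sqrt(Z + Z) = sqrt(2*Z) = sqrt(2)*sqrt(Z))
N(A) = 0 (N(A) = A*((A - A) + 0) = A*(0 + 0) = A*0 = 0)
G(-155) + N(-24 + 93) = sqrt(2)*sqrt(-155) + 0 = sqrt(2)*(I*sqrt(155)) + 0 = I*sqrt(310) + 0 = I*sqrt(310)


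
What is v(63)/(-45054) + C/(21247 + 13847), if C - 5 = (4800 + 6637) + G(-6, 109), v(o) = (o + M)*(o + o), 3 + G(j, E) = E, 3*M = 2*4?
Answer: 6386551/43920141 ≈ 0.14541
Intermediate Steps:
M = 8/3 (M = (2*4)/3 = (⅓)*8 = 8/3 ≈ 2.6667)
G(j, E) = -3 + E
v(o) = 2*o*(8/3 + o) (v(o) = (o + 8/3)*(o + o) = (8/3 + o)*(2*o) = 2*o*(8/3 + o))
C = 11548 (C = 5 + ((4800 + 6637) + (-3 + 109)) = 5 + (11437 + 106) = 5 + 11543 = 11548)
v(63)/(-45054) + C/(21247 + 13847) = ((⅔)*63*(8 + 3*63))/(-45054) + 11548/(21247 + 13847) = ((⅔)*63*(8 + 189))*(-1/45054) + 11548/35094 = ((⅔)*63*197)*(-1/45054) + 11548*(1/35094) = 8274*(-1/45054) + 5774/17547 = -1379/7509 + 5774/17547 = 6386551/43920141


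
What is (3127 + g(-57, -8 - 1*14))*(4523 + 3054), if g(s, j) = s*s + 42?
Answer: 48629186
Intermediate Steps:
g(s, j) = 42 + s² (g(s, j) = s² + 42 = 42 + s²)
(3127 + g(-57, -8 - 1*14))*(4523 + 3054) = (3127 + (42 + (-57)²))*(4523 + 3054) = (3127 + (42 + 3249))*7577 = (3127 + 3291)*7577 = 6418*7577 = 48629186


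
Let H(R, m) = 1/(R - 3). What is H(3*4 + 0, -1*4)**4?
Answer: 1/6561 ≈ 0.00015242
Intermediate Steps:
H(R, m) = 1/(-3 + R)
H(3*4 + 0, -1*4)**4 = (1/(-3 + (3*4 + 0)))**4 = (1/(-3 + (12 + 0)))**4 = (1/(-3 + 12))**4 = (1/9)**4 = 1/6561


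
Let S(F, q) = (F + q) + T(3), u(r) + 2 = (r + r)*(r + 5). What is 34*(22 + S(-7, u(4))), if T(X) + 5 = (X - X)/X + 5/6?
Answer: 8245/3 ≈ 2748.3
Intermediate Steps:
T(X) = -25/6 (T(X) = -5 + ((X - X)/X + 5/6) = -5 + (0/X + 5*(1/6)) = -5 + (0 + 5/6) = -5 + 5/6 = -25/6)
u(r) = -2 + 2*r*(5 + r) (u(r) = -2 + (r + r)*(r + 5) = -2 + (2*r)*(5 + r) = -2 + 2*r*(5 + r))
S(F, q) = -25/6 + F + q (S(F, q) = (F + q) - 25/6 = -25/6 + F + q)
34*(22 + S(-7, u(4))) = 34*(22 + (-25/6 - 7 + (-2 + 2*4**2 + 10*4))) = 34*(22 + (-25/6 - 7 + (-2 + 2*16 + 40))) = 34*(22 + (-25/6 - 7 + (-2 + 32 + 40))) = 34*(22 + (-25/6 - 7 + 70)) = 34*(22 + 353/6) = 34*(485/6) = 8245/3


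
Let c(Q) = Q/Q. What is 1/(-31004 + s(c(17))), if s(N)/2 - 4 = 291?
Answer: -1/30414 ≈ -3.2880e-5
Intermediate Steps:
c(Q) = 1
s(N) = 590 (s(N) = 8 + 2*291 = 8 + 582 = 590)
1/(-31004 + s(c(17))) = 1/(-31004 + 590) = 1/(-30414) = -1/30414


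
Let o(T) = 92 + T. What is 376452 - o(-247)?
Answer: 376607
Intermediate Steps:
376452 - o(-247) = 376452 - (92 - 247) = 376452 - 1*(-155) = 376452 + 155 = 376607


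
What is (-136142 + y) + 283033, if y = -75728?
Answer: 71163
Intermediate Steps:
(-136142 + y) + 283033 = (-136142 - 75728) + 283033 = -211870 + 283033 = 71163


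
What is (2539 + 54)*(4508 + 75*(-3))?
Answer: 11105819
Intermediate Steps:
(2539 + 54)*(4508 + 75*(-3)) = 2593*(4508 - 225) = 2593*4283 = 11105819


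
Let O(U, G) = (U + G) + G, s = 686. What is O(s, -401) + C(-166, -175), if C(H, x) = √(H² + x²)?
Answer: -116 + √58181 ≈ 125.21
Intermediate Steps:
O(U, G) = U + 2*G (O(U, G) = (G + U) + G = U + 2*G)
O(s, -401) + C(-166, -175) = (686 + 2*(-401)) + √((-166)² + (-175)²) = (686 - 802) + √(27556 + 30625) = -116 + √58181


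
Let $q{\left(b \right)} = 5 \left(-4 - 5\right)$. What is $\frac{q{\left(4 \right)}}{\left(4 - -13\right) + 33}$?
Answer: $- \frac{9}{10} \approx -0.9$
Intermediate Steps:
$q{\left(b \right)} = -45$ ($q{\left(b \right)} = 5 \left(-9\right) = -45$)
$\frac{q{\left(4 \right)}}{\left(4 - -13\right) + 33} = \frac{1}{\left(4 - -13\right) + 33} \left(-45\right) = \frac{1}{\left(4 + 13\right) + 33} \left(-45\right) = \frac{1}{17 + 33} \left(-45\right) = \frac{1}{50} \left(-45\right) = - \frac{9}{10}$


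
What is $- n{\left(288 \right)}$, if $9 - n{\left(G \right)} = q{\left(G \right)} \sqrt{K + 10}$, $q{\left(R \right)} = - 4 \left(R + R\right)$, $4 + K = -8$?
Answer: $-9 - 2304 i \sqrt{2} \approx -9.0 - 3258.3 i$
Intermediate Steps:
$K = -12$ ($K = -4 - 8 = -12$)
$q{\left(R \right)} = - 8 R$ ($q{\left(R \right)} = - 4 \cdot 2 R = - 8 R$)
$n{\left(G \right)} = 9 + 8 i G \sqrt{2}$ ($n{\left(G \right)} = 9 - - 8 G \sqrt{-12 + 10} = 9 - - 8 G \sqrt{-2} = 9 - - 8 G i \sqrt{2} = 9 - - 8 i G \sqrt{2} = 9 + 8 i G \sqrt{2}$)
$- n{\left(288 \right)} = - (9 + 8 i 288 \sqrt{2}) = - (9 + 2304 i \sqrt{2}) = -9 - 2304 i \sqrt{2}$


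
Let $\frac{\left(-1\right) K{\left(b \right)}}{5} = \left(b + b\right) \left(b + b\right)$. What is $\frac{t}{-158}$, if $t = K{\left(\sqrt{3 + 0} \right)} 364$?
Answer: $\frac{10920}{79} \approx 138.23$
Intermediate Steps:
$K{\left(b \right)} = - 20 b^{2}$ ($K{\left(b \right)} = - 5 \left(b + b\right) \left(b + b\right) = - 5 \cdot 2 b 2 b = - 5 \cdot 4 b^{2} = - 20 b^{2}$)
$t = -21840$ ($t = - 20 \left(\sqrt{3 + 0}\right)^{2} \cdot 364 = - 20 \left(\sqrt{3}\right)^{2} \cdot 364 = \left(-20\right) 3 \cdot 364 = \left(-60\right) 364 = -21840$)
$\frac{t}{-158} = \frac{1}{-158} \left(-21840\right) = \left(- \frac{1}{158}\right) \left(-21840\right) = \frac{10920}{79}$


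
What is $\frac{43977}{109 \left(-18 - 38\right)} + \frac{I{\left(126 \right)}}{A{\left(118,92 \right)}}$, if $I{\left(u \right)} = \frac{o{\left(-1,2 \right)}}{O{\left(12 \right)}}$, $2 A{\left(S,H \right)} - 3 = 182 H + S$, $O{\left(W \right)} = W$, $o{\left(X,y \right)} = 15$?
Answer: $- \frac{148331369}{20588792} \approx -7.2045$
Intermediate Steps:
$A{\left(S,H \right)} = \frac{3}{2} + \frac{S}{2} + 91 H$ ($A{\left(S,H \right)} = \frac{3}{2} + \frac{182 H + S}{2} = \frac{3}{2} + \frac{S + 182 H}{2} = \frac{3}{2} + \left(\frac{S}{2} + 91 H\right) = \frac{3}{2} + \frac{S}{2} + 91 H$)
$I{\left(u \right)} = \frac{5}{4}$ ($I{\left(u \right)} = \frac{15}{12} = 15 \cdot \frac{1}{12} = \frac{5}{4}$)
$\frac{43977}{109 \left(-18 - 38\right)} + \frac{I{\left(126 \right)}}{A{\left(118,92 \right)}} = \frac{43977}{109 \left(-18 - 38\right)} + \frac{5}{4 \left(\frac{3}{2} + \frac{1}{2} \cdot 118 + 91 \cdot 92\right)} = \frac{43977}{109 \left(-56\right)} + \frac{5}{4 \left(\frac{3}{2} + 59 + 8372\right)} = \frac{43977}{-6104} + \frac{5}{4 \cdot \frac{16865}{2}} = 43977 \left(- \frac{1}{6104}\right) + \frac{5}{4} \cdot \frac{2}{16865} = - \frac{43977}{6104} + \frac{1}{6746} = - \frac{148331369}{20588792}$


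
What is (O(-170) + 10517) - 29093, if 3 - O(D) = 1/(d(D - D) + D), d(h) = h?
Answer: -3157409/170 ≈ -18573.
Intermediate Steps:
O(D) = 3 - 1/D (O(D) = 3 - 1/((D - D) + D) = 3 - 1/(0 + D) = 3 - 1/D)
(O(-170) + 10517) - 29093 = ((3 - 1/(-170)) + 10517) - 29093 = ((3 - 1*(-1/170)) + 10517) - 29093 = ((3 + 1/170) + 10517) - 29093 = (511/170 + 10517) - 29093 = 1788401/170 - 29093 = -3157409/170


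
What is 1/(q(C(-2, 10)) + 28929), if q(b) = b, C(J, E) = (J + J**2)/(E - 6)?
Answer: 2/57859 ≈ 3.4567e-5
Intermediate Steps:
C(J, E) = (J + J**2)/(-6 + E)
1/(q(C(-2, 10)) + 28929) = 1/(-2*(1 - 2)/(-6 + 10) + 28929) = 1/(-2*(-1)/4 + 28929) = 1/(-2*1/4*(-1) + 28929) = 1/(1/2 + 28929) = 1/(57859/2) = 2/57859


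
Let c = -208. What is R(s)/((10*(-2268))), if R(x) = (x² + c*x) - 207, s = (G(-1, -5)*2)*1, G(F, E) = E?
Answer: -1973/22680 ≈ -0.086993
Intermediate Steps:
s = -10 (s = -5*2*1 = -10*1 = -10)
R(x) = -207 + x² - 208*x (R(x) = (x² - 208*x) - 207 = -207 + x² - 208*x)
R(s)/((10*(-2268))) = (-207 + (-10)² - 208*(-10))/((10*(-2268))) = (-207 + 100 + 2080)/(-22680) = 1973*(-1/22680) = -1973/22680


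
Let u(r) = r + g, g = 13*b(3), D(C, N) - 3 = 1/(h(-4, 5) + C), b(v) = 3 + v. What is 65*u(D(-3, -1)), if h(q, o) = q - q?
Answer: 15730/3 ≈ 5243.3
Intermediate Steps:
h(q, o) = 0
D(C, N) = 3 + 1/C (D(C, N) = 3 + 1/(0 + C) = 3 + 1/C)
g = 78 (g = 13*(3 + 3) = 13*6 = 78)
u(r) = 78 + r (u(r) = r + 78 = 78 + r)
65*u(D(-3, -1)) = 65*(78 + (3 + 1/(-3))) = 65*(78 + (3 - 1/3)) = 65*(78 + 8/3) = 65*(242/3) = 15730/3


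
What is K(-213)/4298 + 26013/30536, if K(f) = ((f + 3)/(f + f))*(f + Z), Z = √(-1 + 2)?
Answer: 550821281/665593192 ≈ 0.82756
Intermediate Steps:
Z = 1 (Z = √1 = 1)
K(f) = (1 + f)*(3 + f)/(2*f) (K(f) = ((f + 3)/(f + f))*(f + 1) = ((3 + f)/((2*f)))*(1 + f) = ((3 + f)*(1/(2*f)))*(1 + f) = ((3 + f)/(2*f))*(1 + f) = (1 + f)*(3 + f)/(2*f))
K(-213)/4298 + 26013/30536 = ((½)*(3 - 213*(4 - 213))/(-213))/4298 + 26013/30536 = ((½)*(-1/213)*(3 - 213*(-209)))*(1/4298) + 26013*(1/30536) = ((½)*(-1/213)*(3 + 44517))*(1/4298) + 26013/30536 = ((½)*(-1/213)*44520)*(1/4298) + 26013/30536 = -7420/71*1/4298 + 26013/30536 = -530/21797 + 26013/30536 = 550821281/665593192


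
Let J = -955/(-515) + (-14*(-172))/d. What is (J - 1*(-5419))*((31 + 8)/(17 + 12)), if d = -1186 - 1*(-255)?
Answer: 2894769228/397271 ≈ 7286.6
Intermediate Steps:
d = -931 (d = -1186 + 255 = -931)
J = -10029/13699 (J = -955/(-515) - 14*(-172)/(-931) = -955*(-1/515) + 2408*(-1/931) = 191/103 - 344/133 = -10029/13699 ≈ -0.73210)
(J - 1*(-5419))*((31 + 8)/(17 + 12)) = (-10029/13699 - 1*(-5419))*((31 + 8)/(17 + 12)) = (-10029/13699 + 5419)*(39/29) = 74224852*(39*(1/29))/13699 = (74224852/13699)*(39/29) = 2894769228/397271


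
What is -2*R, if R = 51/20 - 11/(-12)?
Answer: -104/15 ≈ -6.9333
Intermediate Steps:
R = 52/15 (R = 51*(1/20) - 11*(-1/12) = 51/20 + 11/12 = 52/15 ≈ 3.4667)
-2*R = -2*52/15 = -104/15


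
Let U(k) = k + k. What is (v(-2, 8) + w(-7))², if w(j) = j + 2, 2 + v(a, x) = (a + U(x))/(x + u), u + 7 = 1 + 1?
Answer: 49/9 ≈ 5.4444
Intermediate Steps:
U(k) = 2*k
u = -5 (u = -7 + (1 + 1) = -7 + 2 = -5)
v(a, x) = -2 + (a + 2*x)/(-5 + x) (v(a, x) = -2 + (a + 2*x)/(x - 5) = -2 + (a + 2*x)/(-5 + x))
w(j) = 2 + j
(v(-2, 8) + w(-7))² = ((10 - 2)/(-5 + 8) + (2 - 7))² = (8/3 - 5)² = (-7/3)² = 49/9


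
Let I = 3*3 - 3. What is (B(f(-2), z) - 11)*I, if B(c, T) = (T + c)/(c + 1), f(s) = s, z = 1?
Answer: -60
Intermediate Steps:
B(c, T) = (T + c)/(1 + c)
I = 6 (I = 9 - 3 = 6)
(B(f(-2), z) - 11)*I = ((1 - 2)/(1 - 2) - 11)*6 = (-1/(-1) - 11)*6 = (-1*(-1) - 11)*6 = (1 - 11)*6 = -10*6 = -60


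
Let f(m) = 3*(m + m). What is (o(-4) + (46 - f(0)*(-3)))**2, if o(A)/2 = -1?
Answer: 1936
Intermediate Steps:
o(A) = -2 (o(A) = 2*(-1) = -2)
f(m) = 6*m (f(m) = 3*(2*m) = 6*m)
(o(-4) + (46 - f(0)*(-3)))**2 = (-2 + (46 - 6*0*(-3)))**2 = (-2 + (46 - 0*(-3)))**2 = (-2 + (46 - 1*0))**2 = (-2 + (46 + 0))**2 = (-2 + 46)**2 = 44**2 = 1936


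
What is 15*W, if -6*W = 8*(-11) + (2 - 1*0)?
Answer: 215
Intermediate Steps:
W = 43/3 (W = -(8*(-11) + (2 - 1*0))/6 = -(-88 + (2 + 0))/6 = -(-88 + 2)/6 = -⅙*(-86) = 43/3 ≈ 14.333)
15*W = 15*(43/3) = 215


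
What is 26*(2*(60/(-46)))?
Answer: -1560/23 ≈ -67.826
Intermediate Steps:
26*(2*(60/(-46))) = 26*(2*(60*(-1/46))) = 26*(2*(-30/23)) = 26*(-60/23) = -1560/23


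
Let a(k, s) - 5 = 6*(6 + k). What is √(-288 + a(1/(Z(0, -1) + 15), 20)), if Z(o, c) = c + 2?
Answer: I*√3946/4 ≈ 15.704*I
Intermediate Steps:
Z(o, c) = 2 + c
a(k, s) = 41 + 6*k (a(k, s) = 5 + 6*(6 + k) = 5 + (36 + 6*k) = 41 + 6*k)
√(-288 + a(1/(Z(0, -1) + 15), 20)) = √(-288 + (41 + 6/((2 - 1) + 15))) = √(-288 + (41 + 6/(1 + 15))) = √(-288 + (41 + 6/16)) = √(-288 + (41 + 6*(1/16))) = √(-288 + (41 + 3/8)) = √(-288 + 331/8) = √(-1973/8) = I*√3946/4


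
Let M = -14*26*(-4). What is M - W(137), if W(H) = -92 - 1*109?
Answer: 1657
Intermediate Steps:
W(H) = -201 (W(H) = -92 - 109 = -201)
M = 1456 (M = -364*(-4) = 1456)
M - W(137) = 1456 - 1*(-201) = 1456 + 201 = 1657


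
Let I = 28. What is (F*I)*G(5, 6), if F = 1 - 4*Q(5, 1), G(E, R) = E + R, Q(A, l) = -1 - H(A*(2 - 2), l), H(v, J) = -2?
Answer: -924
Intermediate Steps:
Q(A, l) = 1 (Q(A, l) = -1 - 1*(-2) = -1 + 2 = 1)
F = -3 (F = 1 - 4*1 = 1 - 4 = -3)
(F*I)*G(5, 6) = (-3*28)*(5 + 6) = -84*11 = -924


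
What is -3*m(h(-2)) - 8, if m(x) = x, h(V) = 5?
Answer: -23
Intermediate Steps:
-3*m(h(-2)) - 8 = -3*5 - 8 = -15 - 8 = -23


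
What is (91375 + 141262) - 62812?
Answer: 169825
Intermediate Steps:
(91375 + 141262) - 62812 = 232637 - 62812 = 169825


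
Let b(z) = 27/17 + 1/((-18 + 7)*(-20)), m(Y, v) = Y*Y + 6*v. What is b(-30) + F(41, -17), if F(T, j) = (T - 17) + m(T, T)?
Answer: 7302697/3740 ≈ 1952.6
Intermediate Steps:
m(Y, v) = Y² + 6*v
F(T, j) = -17 + T² + 7*T (F(T, j) = (T - 17) + (T² + 6*T) = (-17 + T) + (T² + 6*T) = -17 + T² + 7*T)
b(z) = 5957/3740 (b(z) = 27*(1/17) - 1/20/(-11) = 27/17 - 1/11*(-1/20) = 27/17 + 1/220 = 5957/3740)
b(-30) + F(41, -17) = 5957/3740 + (-17 + 41² + 7*41) = 5957/3740 + (-17 + 1681 + 287) = 5957/3740 + 1951 = 7302697/3740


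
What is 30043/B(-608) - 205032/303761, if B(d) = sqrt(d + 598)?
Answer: -205032/303761 - 30043*I*sqrt(10)/10 ≈ -0.67498 - 9500.4*I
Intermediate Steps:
B(d) = sqrt(598 + d)
30043/B(-608) - 205032/303761 = 30043/(sqrt(598 - 608)) - 205032/303761 = 30043/(sqrt(-10)) - 205032*1/303761 = 30043/((I*sqrt(10))) - 205032/303761 = 30043*(-I*sqrt(10)/10) - 205032/303761 = -30043*I*sqrt(10)/10 - 205032/303761 = -205032/303761 - 30043*I*sqrt(10)/10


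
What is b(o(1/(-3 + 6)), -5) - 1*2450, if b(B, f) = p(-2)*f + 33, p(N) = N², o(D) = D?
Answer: -2437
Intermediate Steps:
b(B, f) = 33 + 4*f (b(B, f) = (-2)²*f + 33 = 4*f + 33 = 33 + 4*f)
b(o(1/(-3 + 6)), -5) - 1*2450 = (33 + 4*(-5)) - 1*2450 = (33 - 20) - 2450 = 13 - 2450 = -2437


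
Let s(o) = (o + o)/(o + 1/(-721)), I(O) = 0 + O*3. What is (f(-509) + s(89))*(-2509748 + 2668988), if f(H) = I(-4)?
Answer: -12772600590/8021 ≈ -1.5924e+6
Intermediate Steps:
I(O) = 3*O (I(O) = 0 + 3*O = 3*O)
f(H) = -12 (f(H) = 3*(-4) = -12)
s(o) = 2*o/(-1/721 + o) (s(o) = (2*o)/(o - 1/721) = (2*o)/(-1/721 + o) = 2*o/(-1/721 + o))
(f(-509) + s(89))*(-2509748 + 2668988) = (-12 + 1442*89/(-1 + 721*89))*(-2509748 + 2668988) = (-12 + 1442*89/(-1 + 64169))*159240 = (-12 + 1442*89/64168)*159240 = (-12 + 1442*89*(1/64168))*159240 = (-12 + 64169/32084)*159240 = -320839/32084*159240 = -12772600590/8021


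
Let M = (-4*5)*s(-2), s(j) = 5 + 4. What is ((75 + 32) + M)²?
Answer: 5329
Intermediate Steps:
s(j) = 9
M = -180 (M = -4*5*9 = -20*9 = -180)
((75 + 32) + M)² = ((75 + 32) - 180)² = (107 - 180)² = (-73)² = 5329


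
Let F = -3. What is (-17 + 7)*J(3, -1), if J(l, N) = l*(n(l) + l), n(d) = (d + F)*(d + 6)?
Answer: -90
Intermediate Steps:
n(d) = (-3 + d)*(6 + d) (n(d) = (d - 3)*(d + 6) = (-3 + d)*(6 + d))
J(l, N) = l*(-18 + l² + 4*l) (J(l, N) = l*((-18 + l² + 3*l) + l) = l*(-18 + l² + 4*l))
(-17 + 7)*J(3, -1) = (-17 + 7)*(3*(-18 + 3² + 4*3)) = -30*(-18 + 9 + 12) = -30*3 = -10*9 = -90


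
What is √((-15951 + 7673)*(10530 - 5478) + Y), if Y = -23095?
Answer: I*√41843551 ≈ 6468.7*I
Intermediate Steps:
√((-15951 + 7673)*(10530 - 5478) + Y) = √((-15951 + 7673)*(10530 - 5478) - 23095) = √(-8278*5052 - 23095) = √(-41820456 - 23095) = √(-41843551) = I*√41843551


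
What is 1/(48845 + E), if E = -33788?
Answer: 1/15057 ≈ 6.6414e-5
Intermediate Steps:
1/(48845 + E) = 1/(48845 - 33788) = 1/15057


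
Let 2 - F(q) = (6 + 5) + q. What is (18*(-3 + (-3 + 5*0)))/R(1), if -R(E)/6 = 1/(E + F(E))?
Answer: -162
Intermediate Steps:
F(q) = -9 - q (F(q) = 2 - ((6 + 5) + q) = 2 - (11 + q) = 2 + (-11 - q) = -9 - q)
R(E) = ⅔ (R(E) = -6/(E + (-9 - E)) = -6/(-9) = -6*(-⅑) = ⅔)
(18*(-3 + (-3 + 5*0)))/R(1) = (18*(-3 + (-3 + 5*0)))/(⅔) = 3*(18*(-3 + (-3 + 0)))/2 = 3*(18*(-3 - 3))/2 = 3*(18*(-6))/2 = (3/2)*(-108) = -162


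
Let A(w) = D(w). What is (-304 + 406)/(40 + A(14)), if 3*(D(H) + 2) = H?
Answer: 153/64 ≈ 2.3906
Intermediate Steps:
D(H) = -2 + H/3
A(w) = -2 + w/3
(-304 + 406)/(40 + A(14)) = (-304 + 406)/(40 + (-2 + (⅓)*14)) = 102/(40 + (-2 + 14/3)) = 102/(40 + 8/3) = 102/(128/3) = 102*(3/128) = 153/64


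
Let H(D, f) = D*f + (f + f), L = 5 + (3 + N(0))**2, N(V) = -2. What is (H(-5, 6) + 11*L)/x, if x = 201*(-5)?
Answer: -16/335 ≈ -0.047761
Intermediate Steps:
x = -1005
L = 6 (L = 5 + (3 - 2)**2 = 5 + 1**2 = 5 + 1 = 6)
H(D, f) = 2*f + D*f (H(D, f) = D*f + 2*f = 2*f + D*f)
(H(-5, 6) + 11*L)/x = (6*(2 - 5) + 11*6)/(-1005) = (6*(-3) + 66)*(-1/1005) = (-18 + 66)*(-1/1005) = 48*(-1/1005) = -16/335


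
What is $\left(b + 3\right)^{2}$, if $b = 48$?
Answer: $2601$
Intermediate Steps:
$\left(b + 3\right)^{2} = \left(48 + 3\right)^{2} = 51^{2} = 2601$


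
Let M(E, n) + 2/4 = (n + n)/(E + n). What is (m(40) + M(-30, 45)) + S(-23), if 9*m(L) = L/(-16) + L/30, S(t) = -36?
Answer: -827/27 ≈ -30.630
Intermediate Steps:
m(L) = -7*L/2160 (m(L) = (L/(-16) + L/30)/9 = (L*(-1/16) + L*(1/30))/9 = (-L/16 + L/30)/9 = (-7*L/240)/9 = -7*L/2160)
M(E, n) = -½ + 2*n/(E + n) (M(E, n) = -½ + (n + n)/(E + n) = -½ + (2*n)/(E + n) = -½ + 2*n/(E + n))
(m(40) + M(-30, 45)) + S(-23) = (-7/2160*40 + (-1*(-30) + 3*45)/(2*(-30 + 45))) - 36 = (-7/54 + (½)*(30 + 135)/15) - 36 = (-7/54 + (½)*(1/15)*165) - 36 = (-7/54 + 11/2) - 36 = 145/27 - 36 = -827/27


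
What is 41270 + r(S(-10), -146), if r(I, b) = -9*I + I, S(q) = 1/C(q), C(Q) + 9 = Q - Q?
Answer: 371438/9 ≈ 41271.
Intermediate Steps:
C(Q) = -9 (C(Q) = -9 + (Q - Q) = -9 + 0 = -9)
S(q) = -1/9 (S(q) = 1/(-9) = -1/9)
r(I, b) = -8*I
41270 + r(S(-10), -146) = 41270 - 8*(-1/9) = 41270 + 8/9 = 371438/9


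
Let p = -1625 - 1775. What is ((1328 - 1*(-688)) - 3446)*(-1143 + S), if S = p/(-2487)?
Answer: 4060114630/2487 ≈ 1.6325e+6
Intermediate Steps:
p = -3400
S = 3400/2487 (S = -3400/(-2487) = -3400*(-1/2487) = 3400/2487 ≈ 1.3671)
((1328 - 1*(-688)) - 3446)*(-1143 + S) = ((1328 - 1*(-688)) - 3446)*(-1143 + 3400/2487) = ((1328 + 688) - 3446)*(-2839241/2487) = (2016 - 3446)*(-2839241/2487) = -1430*(-2839241/2487) = 4060114630/2487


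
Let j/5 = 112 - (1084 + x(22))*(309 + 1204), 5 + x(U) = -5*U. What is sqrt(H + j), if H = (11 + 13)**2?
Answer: I*sqrt(7329349) ≈ 2707.3*I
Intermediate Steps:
x(U) = -5 - 5*U
H = 576 (H = 24**2 = 576)
j = -7329925 (j = 5*(112 - (1084 + (-5 - 5*22))*(309 + 1204)) = 5*(112 - (1084 + (-5 - 110))*1513) = 5*(112 - (1084 - 115)*1513) = 5*(112 - 969*1513) = 5*(112 - 1*1466097) = 5*(112 - 1466097) = 5*(-1465985) = -7329925)
sqrt(H + j) = sqrt(576 - 7329925) = sqrt(-7329349) = I*sqrt(7329349)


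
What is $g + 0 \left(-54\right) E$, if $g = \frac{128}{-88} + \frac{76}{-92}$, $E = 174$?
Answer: $- \frac{577}{253} \approx -2.2806$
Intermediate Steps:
$g = - \frac{577}{253}$ ($g = 128 \left(- \frac{1}{88}\right) + 76 \left(- \frac{1}{92}\right) = - \frac{16}{11} - \frac{19}{23} = - \frac{577}{253} \approx -2.2806$)
$g + 0 \left(-54\right) E = - \frac{577}{253} + 0 \left(-54\right) 174 = - \frac{577}{253} + 0 \cdot 174 = - \frac{577}{253} + 0 = - \frac{577}{253}$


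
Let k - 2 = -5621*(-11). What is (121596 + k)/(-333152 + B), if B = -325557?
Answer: -183429/658709 ≈ -0.27847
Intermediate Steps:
k = 61833 (k = 2 - 5621*(-11) = 2 + 61831 = 61833)
(121596 + k)/(-333152 + B) = (121596 + 61833)/(-333152 - 325557) = 183429/(-658709) = 183429*(-1/658709) = -183429/658709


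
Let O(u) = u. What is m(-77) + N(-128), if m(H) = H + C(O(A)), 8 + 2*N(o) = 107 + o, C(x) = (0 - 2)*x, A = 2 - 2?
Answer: -183/2 ≈ -91.500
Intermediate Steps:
A = 0
C(x) = -2*x
N(o) = 99/2 + o/2 (N(o) = -4 + (107 + o)/2 = -4 + (107/2 + o/2) = 99/2 + o/2)
m(H) = H (m(H) = H - 2*0 = H + 0 = H)
m(-77) + N(-128) = -77 + (99/2 + (½)*(-128)) = -77 + (99/2 - 64) = -77 - 29/2 = -183/2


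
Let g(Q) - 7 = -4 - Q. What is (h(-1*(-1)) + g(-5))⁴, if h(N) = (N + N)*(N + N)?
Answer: 20736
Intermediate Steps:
g(Q) = 3 - Q (g(Q) = 7 + (-4 - Q) = 3 - Q)
h(N) = 4*N² (h(N) = (2*N)*(2*N) = 4*N²)
(h(-1*(-1)) + g(-5))⁴ = (4*(-1*(-1))² + (3 - 1*(-5)))⁴ = (4*1² + (3 + 5))⁴ = (4*1 + 8)⁴ = (4 + 8)⁴ = 12⁴ = 20736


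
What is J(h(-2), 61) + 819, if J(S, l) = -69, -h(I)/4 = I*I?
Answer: 750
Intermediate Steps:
h(I) = -4*I² (h(I) = -4*I*I = -4*I²)
J(h(-2), 61) + 819 = -69 + 819 = 750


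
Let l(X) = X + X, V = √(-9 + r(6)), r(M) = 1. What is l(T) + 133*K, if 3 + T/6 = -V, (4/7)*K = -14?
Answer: -6589/2 - 24*I*√2 ≈ -3294.5 - 33.941*I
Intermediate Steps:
K = -49/2 (K = (7/4)*(-14) = -49/2 ≈ -24.500)
V = 2*I*√2 (V = √(-9 + 1) = √(-8) = 2*I*√2 ≈ 2.8284*I)
T = -18 - 12*I*√2 (T = -18 + 6*(-2*I*√2) = -18 - 12*I*√2 ≈ -18.0 - 16.971*I)
l(X) = 2*X
l(T) + 133*K = 2*(-18 - 12*I*√2) + 133*(-49/2) = (-36 - 24*I*√2) - 6517/2 = -6589/2 - 24*I*√2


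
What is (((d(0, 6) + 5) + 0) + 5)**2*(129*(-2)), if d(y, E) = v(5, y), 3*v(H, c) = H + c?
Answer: -105350/3 ≈ -35117.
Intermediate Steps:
v(H, c) = H/3 + c/3 (v(H, c) = (H + c)/3 = H/3 + c/3)
d(y, E) = 5/3 + y/3 (d(y, E) = (1/3)*5 + y/3 = 5/3 + y/3)
(((d(0, 6) + 5) + 0) + 5)**2*(129*(-2)) = ((((5/3 + (1/3)*0) + 5) + 0) + 5)**2*(129*(-2)) = ((((5/3 + 0) + 5) + 0) + 5)**2*(-258) = (((5/3 + 5) + 0) + 5)**2*(-258) = ((20/3 + 0) + 5)**2*(-258) = (20/3 + 5)**2*(-258) = (35/3)**2*(-258) = (1225/9)*(-258) = -105350/3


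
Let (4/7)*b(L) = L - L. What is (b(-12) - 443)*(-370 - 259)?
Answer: 278647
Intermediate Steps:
b(L) = 0 (b(L) = 7*(L - L)/4 = (7/4)*0 = 0)
(b(-12) - 443)*(-370 - 259) = (0 - 443)*(-370 - 259) = -443*(-629) = 278647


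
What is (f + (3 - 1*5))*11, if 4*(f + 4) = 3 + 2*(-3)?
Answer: -297/4 ≈ -74.250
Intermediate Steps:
f = -19/4 (f = -4 + (3 + 2*(-3))/4 = -4 + (3 - 6)/4 = -4 + (¼)*(-3) = -4 - ¾ = -19/4 ≈ -4.7500)
(f + (3 - 1*5))*11 = (-19/4 + (3 - 1*5))*11 = (-19/4 + (3 - 5))*11 = (-19/4 - 2)*11 = -27/4*11 = -297/4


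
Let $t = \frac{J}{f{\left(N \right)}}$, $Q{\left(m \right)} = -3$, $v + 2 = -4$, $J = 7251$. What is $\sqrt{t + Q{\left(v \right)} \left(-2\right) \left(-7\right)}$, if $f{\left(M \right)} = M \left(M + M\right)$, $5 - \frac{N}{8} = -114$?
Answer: $\frac{i \sqrt{152244570}}{1904} \approx 6.4804 i$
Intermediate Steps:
$v = -6$ ($v = -2 - 4 = -6$)
$N = 952$ ($N = 40 - -912 = 40 + 912 = 952$)
$f{\left(M \right)} = 2 M^{2}$ ($f{\left(M \right)} = M 2 M = 2 M^{2}$)
$t = \frac{7251}{1812608}$ ($t = \frac{7251}{2 \cdot 952^{2}} = \frac{7251}{2 \cdot 906304} = \frac{7251}{1812608} \approx 0.0040003$)
$\sqrt{t + Q{\left(v \right)} \left(-2\right) \left(-7\right)} = \sqrt{\frac{7251}{1812608} + \left(-3\right) \left(-2\right) \left(-7\right)} = \sqrt{\frac{7251}{1812608} + 6 \left(-7\right)} = \sqrt{\frac{7251}{1812608} - 42} = \sqrt{- \frac{76122285}{1812608}} = \frac{i \sqrt{152244570}}{1904}$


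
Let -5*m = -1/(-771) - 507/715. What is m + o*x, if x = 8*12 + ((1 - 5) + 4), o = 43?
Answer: 875269214/212025 ≈ 4128.1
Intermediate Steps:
m = 30014/212025 (m = -(-1/(-771) - 507/715)/5 = -(-1*(-1/771) - 507*1/715)/5 = -(1/771 - 39/55)/5 = -1/5*(-30014/42405) = 30014/212025 ≈ 0.14156)
x = 96 (x = 96 + (-4 + 4) = 96 + 0 = 96)
m + o*x = 30014/212025 + 43*96 = 30014/212025 + 4128 = 875269214/212025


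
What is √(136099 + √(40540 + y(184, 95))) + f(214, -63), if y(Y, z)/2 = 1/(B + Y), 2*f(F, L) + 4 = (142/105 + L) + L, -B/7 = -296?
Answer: -6754/105 + √(10823136876 + 141*√12895612122)/282 ≈ 304.86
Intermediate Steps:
B = 2072 (B = -7*(-296) = 2072)
f(F, L) = -139/105 + L (f(F, L) = -2 + ((142/105 + L) + L)/2 = -2 + (142/105 + 2*L)/2 = -2 + (71/105 + L) = -139/105 + L)
y(Y, z) = 2/(2072 + Y)
√(136099 + √(40540 + y(184, 95))) + f(214, -63) = √(136099 + √(40540 + 2/(2072 + 184))) + (-139/105 - 63) = √(136099 + √(40540 + 2/2256)) - 6754/105 = √(136099 + √(40540 + 2*(1/2256))) - 6754/105 = √(136099 + √(40540 + 1/1128)) - 6754/105 = √(136099 + √(45729121/1128)) - 6754/105 = √(136099 + √12895612122/564) - 6754/105 = -6754/105 + √(136099 + √12895612122/564)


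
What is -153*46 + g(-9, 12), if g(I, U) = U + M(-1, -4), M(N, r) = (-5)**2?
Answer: -7001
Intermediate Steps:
M(N, r) = 25
g(I, U) = 25 + U (g(I, U) = U + 25 = 25 + U)
-153*46 + g(-9, 12) = -153*46 + (25 + 12) = -7038 + 37 = -7001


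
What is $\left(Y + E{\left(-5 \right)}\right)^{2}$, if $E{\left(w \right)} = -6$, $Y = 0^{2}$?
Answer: $36$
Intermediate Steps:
$Y = 0$
$\left(Y + E{\left(-5 \right)}\right)^{2} = \left(0 - 6\right)^{2} = \left(-6\right)^{2} = 36$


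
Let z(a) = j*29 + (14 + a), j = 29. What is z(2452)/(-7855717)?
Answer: -3307/7855717 ≈ -0.00042097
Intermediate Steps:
z(a) = 855 + a (z(a) = 29*29 + (14 + a) = 841 + (14 + a) = 855 + a)
z(2452)/(-7855717) = (855 + 2452)/(-7855717) = 3307*(-1/7855717) = -3307/7855717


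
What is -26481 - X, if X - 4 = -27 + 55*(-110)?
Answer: -20408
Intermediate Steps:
X = -6073 (X = 4 + (-27 + 55*(-110)) = 4 + (-27 - 6050) = 4 - 6077 = -6073)
-26481 - X = -26481 - 1*(-6073) = -26481 + 6073 = -20408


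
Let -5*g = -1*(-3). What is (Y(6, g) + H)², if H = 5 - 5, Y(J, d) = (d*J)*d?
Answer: 2916/625 ≈ 4.6656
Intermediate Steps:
g = -⅗ (g = -(-1)*(-3)/5 = -⅕*3 = -⅗ ≈ -0.60000)
Y(J, d) = J*d² (Y(J, d) = (J*d)*d = J*d²)
H = 0
(Y(6, g) + H)² = (6*(-⅗)² + 0)² = (6*(9/25) + 0)² = (54/25 + 0)² = (54/25)² = 2916/625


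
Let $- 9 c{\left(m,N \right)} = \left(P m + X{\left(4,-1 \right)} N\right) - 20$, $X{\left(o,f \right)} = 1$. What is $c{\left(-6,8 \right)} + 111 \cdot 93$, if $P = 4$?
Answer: $10327$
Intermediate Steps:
$c{\left(m,N \right)} = \frac{20}{9} - \frac{4 m}{9} - \frac{N}{9}$ ($c{\left(m,N \right)} = - \frac{\left(4 m + 1 N\right) - 20}{9} = - \frac{\left(4 m + N\right) - 20}{9} = - \frac{\left(N + 4 m\right) - 20}{9} = - \frac{-20 + N + 4 m}{9} = \frac{20}{9} - \frac{4 m}{9} - \frac{N}{9}$)
$c{\left(-6,8 \right)} + 111 \cdot 93 = \left(\frac{20}{9} - - \frac{8}{3} - \frac{8}{9}\right) + 111 \cdot 93 = \left(\frac{20}{9} + \frac{8}{3} - \frac{8}{9}\right) + 10323 = 4 + 10323 = 10327$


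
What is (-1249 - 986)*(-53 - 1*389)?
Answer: 987870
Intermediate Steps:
(-1249 - 986)*(-53 - 1*389) = -2235*(-53 - 389) = -2235*(-442) = 987870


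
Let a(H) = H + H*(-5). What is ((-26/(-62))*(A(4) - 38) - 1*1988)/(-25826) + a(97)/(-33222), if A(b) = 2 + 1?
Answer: 1186578277/13298866266 ≈ 0.089224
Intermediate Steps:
a(H) = -4*H (a(H) = H - 5*H = -4*H)
A(b) = 3
((-26/(-62))*(A(4) - 38) - 1*1988)/(-25826) + a(97)/(-33222) = ((-26/(-62))*(3 - 38) - 1*1988)/(-25826) - 4*97/(-33222) = (-26*(-1/62)*(-35) - 1988)*(-1/25826) - 388*(-1/33222) = ((13/31)*(-35) - 1988)*(-1/25826) + 194/16611 = (-455/31 - 1988)*(-1/25826) + 194/16611 = -62083/31*(-1/25826) + 194/16611 = 62083/800606 + 194/16611 = 1186578277/13298866266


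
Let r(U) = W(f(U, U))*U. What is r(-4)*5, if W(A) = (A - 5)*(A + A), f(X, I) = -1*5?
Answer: -2000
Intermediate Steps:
f(X, I) = -5
W(A) = 2*A*(-5 + A) (W(A) = (-5 + A)*(2*A) = 2*A*(-5 + A))
r(U) = 100*U (r(U) = (2*(-5)*(-5 - 5))*U = (2*(-5)*(-10))*U = 100*U)
r(-4)*5 = (100*(-4))*5 = -400*5 = -2000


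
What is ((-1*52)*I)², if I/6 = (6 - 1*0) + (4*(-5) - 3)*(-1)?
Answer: 81866304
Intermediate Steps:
I = 174 (I = 6*((6 - 1*0) + (4*(-5) - 3)*(-1)) = 6*((6 + 0) + (-20 - 3)*(-1)) = 6*(6 - 23*(-1)) = 6*(6 + 23) = 6*29 = 174)
((-1*52)*I)² = (-1*52*174)² = (-52*174)² = (-9048)² = 81866304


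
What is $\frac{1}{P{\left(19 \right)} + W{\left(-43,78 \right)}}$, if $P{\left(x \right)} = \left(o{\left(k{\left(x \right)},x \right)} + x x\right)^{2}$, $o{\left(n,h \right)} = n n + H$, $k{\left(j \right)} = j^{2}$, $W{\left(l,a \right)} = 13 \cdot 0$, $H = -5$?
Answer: $\frac{1}{17076478329} \approx 5.856 \cdot 10^{-11}$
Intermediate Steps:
$W{\left(l,a \right)} = 0$
$o{\left(n,h \right)} = -5 + n^{2}$ ($o{\left(n,h \right)} = n n - 5 = n^{2} - 5 = -5 + n^{2}$)
$P{\left(x \right)} = \left(-5 + x^{2} + x^{4}\right)^{2}$ ($P{\left(x \right)} = \left(\left(-5 + \left(x^{2}\right)^{2}\right) + x x\right)^{2} = \left(\left(-5 + x^{4}\right) + x^{2}\right)^{2} = \left(-5 + x^{2} + x^{4}\right)^{2}$)
$\frac{1}{P{\left(19 \right)} + W{\left(-43,78 \right)}} = \frac{1}{\left(-5 + 19^{2} + 19^{4}\right)^{2} + 0} = \frac{1}{\left(-5 + 361 + 130321\right)^{2} + 0} = \frac{1}{130677^{2} + 0} = \frac{1}{17076478329 + 0} = \frac{1}{17076478329}$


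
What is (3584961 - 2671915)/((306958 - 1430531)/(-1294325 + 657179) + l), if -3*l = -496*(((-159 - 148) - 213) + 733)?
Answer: 25293200292/975602483 ≈ 25.926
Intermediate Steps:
l = 35216 (l = -(-496)*(((-159 - 148) - 213) + 733)/3 = -(-496)*((-307 - 213) + 733)/3 = -(-496)*(-520 + 733)/3 = -(-496)*213/3 = -⅓*(-105648) = 35216)
(3584961 - 2671915)/((306958 - 1430531)/(-1294325 + 657179) + l) = (3584961 - 2671915)/((306958 - 1430531)/(-1294325 + 657179) + 35216) = 913046/(-1123573/(-637146) + 35216) = 913046/(-1123573*(-1/637146) + 35216) = 913046/(48851/27702 + 35216) = 913046/(975602483/27702) = 913046*(27702/975602483) = 25293200292/975602483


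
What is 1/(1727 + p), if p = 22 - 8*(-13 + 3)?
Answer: 1/1829 ≈ 0.00054675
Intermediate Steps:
p = 102 (p = 22 - 8*(-10) = 22 + 80 = 102)
1/(1727 + p) = 1/(1727 + 102) = 1/1829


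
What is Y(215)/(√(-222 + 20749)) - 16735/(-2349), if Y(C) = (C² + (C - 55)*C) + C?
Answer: 16735/2349 + 80840*√20527/20527 ≈ 571.36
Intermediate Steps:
Y(C) = C + C² + C*(-55 + C) (Y(C) = (C² + (-55 + C)*C) + C = (C² + C*(-55 + C)) + C = C + C² + C*(-55 + C))
Y(215)/(√(-222 + 20749)) - 16735/(-2349) = (2*215*(-27 + 215))/(√(-222 + 20749)) - 16735/(-2349) = (2*215*188)/(√20527) - 16735*(-1/2349) = 80840*(√20527/20527) + 16735/2349 = 80840*√20527/20527 + 16735/2349 = 16735/2349 + 80840*√20527/20527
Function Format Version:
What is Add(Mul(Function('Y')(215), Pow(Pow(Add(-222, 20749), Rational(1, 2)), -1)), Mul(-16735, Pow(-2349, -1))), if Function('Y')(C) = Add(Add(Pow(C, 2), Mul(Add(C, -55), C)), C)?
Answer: Add(Rational(16735, 2349), Mul(Rational(80840, 20527), Pow(20527, Rational(1, 2)))) ≈ 571.36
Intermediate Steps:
Function('Y')(C) = Add(C, Pow(C, 2), Mul(C, Add(-55, C))) (Function('Y')(C) = Add(Add(Pow(C, 2), Mul(Add(-55, C), C)), C) = Add(Add(Pow(C, 2), Mul(C, Add(-55, C))), C) = Add(C, Pow(C, 2), Mul(C, Add(-55, C))))
Add(Mul(Function('Y')(215), Pow(Pow(Add(-222, 20749), Rational(1, 2)), -1)), Mul(-16735, Pow(-2349, -1))) = Add(Mul(Mul(2, 215, Add(-27, 215)), Pow(Pow(Add(-222, 20749), Rational(1, 2)), -1)), Mul(-16735, Pow(-2349, -1))) = Add(Mul(Mul(2, 215, 188), Pow(Pow(20527, Rational(1, 2)), -1)), Mul(-16735, Rational(-1, 2349))) = Add(Mul(80840, Mul(Rational(1, 20527), Pow(20527, Rational(1, 2)))), Rational(16735, 2349)) = Add(Mul(Rational(80840, 20527), Pow(20527, Rational(1, 2))), Rational(16735, 2349)) = Add(Rational(16735, 2349), Mul(Rational(80840, 20527), Pow(20527, Rational(1, 2))))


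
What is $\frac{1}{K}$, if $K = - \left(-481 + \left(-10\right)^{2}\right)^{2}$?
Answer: $- \frac{1}{145161} \approx -6.8889 \cdot 10^{-6}$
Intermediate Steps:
$K = -145161$ ($K = - \left(-481 + 100\right)^{2} = - \left(-381\right)^{2} = \left(-1\right) 145161 = -145161$)
$\frac{1}{K} = \frac{1}{-145161} = - \frac{1}{145161}$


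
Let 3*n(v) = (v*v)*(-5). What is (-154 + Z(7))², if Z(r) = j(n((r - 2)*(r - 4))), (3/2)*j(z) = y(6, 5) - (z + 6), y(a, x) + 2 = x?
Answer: 8836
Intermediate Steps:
y(a, x) = -2 + x
n(v) = -5*v²/3 (n(v) = ((v*v)*(-5))/3 = (v²*(-5))/3 = (-5*v²)/3 = -5*v²/3)
j(z) = -2 - 2*z/3 (j(z) = 2*((-2 + 5) - (z + 6))/3 = 2*(3 - (6 + z))/3 = 2*(3 + (-6 - z))/3 = 2*(-3 - z)/3 = -2 - 2*z/3)
Z(r) = -2 + 10*(-4 + r)²*(-2 + r)²/9 (Z(r) = -2 - (-10)*((r - 2)*(r - 4))²/9 = -2 - (-10)*((-2 + r)*(-4 + r))²/9 = -2 - (-10)*((-4 + r)*(-2 + r))²/9 = -2 - (-10)*(-4 + r)²*(-2 + r)²/9 = -2 + 10*(-4 + r)²*(-2 + r)²/9)
(-154 + Z(7))² = (-154 + (-2 + 10*(8 + 7² - 6*7)²/9))² = (-154 + (-2 + 10*(8 + 49 - 42)²/9))² = (-154 + (-2 + (10/9)*15²))² = (-154 + (-2 + (10/9)*225))² = (-154 + (-2 + 250))² = (-154 + 248)² = 94² = 8836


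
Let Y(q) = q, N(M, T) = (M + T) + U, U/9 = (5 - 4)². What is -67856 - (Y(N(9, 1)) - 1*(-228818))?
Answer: -296693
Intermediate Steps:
U = 9 (U = 9*(5 - 4)² = 9*1² = 9*1 = 9)
N(M, T) = 9 + M + T (N(M, T) = (M + T) + 9 = 9 + M + T)
-67856 - (Y(N(9, 1)) - 1*(-228818)) = -67856 - ((9 + 9 + 1) - 1*(-228818)) = -67856 - (19 + 228818) = -67856 - 1*228837 = -67856 - 228837 = -296693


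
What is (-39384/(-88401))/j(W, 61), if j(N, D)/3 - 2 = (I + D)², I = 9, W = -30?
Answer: 2188/72223617 ≈ 3.0295e-5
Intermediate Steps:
j(N, D) = 6 + 3*(9 + D)²
(-39384/(-88401))/j(W, 61) = (-39384/(-88401))/(6 + 3*(9 + 61)²) = (-39384*(-1/88401))/(6 + 3*70²) = 13128/(29467*(6 + 3*4900)) = 13128/(29467*(6 + 14700)) = (13128/29467)/14706 = (13128/29467)*(1/14706) = 2188/72223617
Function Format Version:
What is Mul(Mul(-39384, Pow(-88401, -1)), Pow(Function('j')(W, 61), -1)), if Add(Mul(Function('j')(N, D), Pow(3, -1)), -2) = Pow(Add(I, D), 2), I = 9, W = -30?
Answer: Rational(2188, 72223617) ≈ 3.0295e-5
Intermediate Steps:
Function('j')(N, D) = Add(6, Mul(3, Pow(Add(9, D), 2)))
Mul(Mul(-39384, Pow(-88401, -1)), Pow(Function('j')(W, 61), -1)) = Mul(Mul(-39384, Pow(-88401, -1)), Pow(Add(6, Mul(3, Pow(Add(9, 61), 2))), -1)) = Mul(Mul(-39384, Rational(-1, 88401)), Pow(Add(6, Mul(3, Pow(70, 2))), -1)) = Mul(Rational(13128, 29467), Pow(Add(6, Mul(3, 4900)), -1)) = Mul(Rational(13128, 29467), Pow(Add(6, 14700), -1)) = Mul(Rational(13128, 29467), Pow(14706, -1)) = Mul(Rational(13128, 29467), Rational(1, 14706)) = Rational(2188, 72223617)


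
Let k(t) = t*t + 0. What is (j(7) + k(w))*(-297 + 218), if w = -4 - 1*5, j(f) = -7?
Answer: -5846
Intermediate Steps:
w = -9 (w = -4 - 5 = -9)
k(t) = t² (k(t) = t² + 0 = t²)
(j(7) + k(w))*(-297 + 218) = (-7 + (-9)²)*(-297 + 218) = (-7 + 81)*(-79) = 74*(-79) = -5846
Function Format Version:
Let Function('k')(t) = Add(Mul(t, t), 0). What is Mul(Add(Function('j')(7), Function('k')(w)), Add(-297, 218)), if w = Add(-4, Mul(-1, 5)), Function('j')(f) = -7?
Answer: -5846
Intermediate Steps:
w = -9 (w = Add(-4, -5) = -9)
Function('k')(t) = Pow(t, 2) (Function('k')(t) = Add(Pow(t, 2), 0) = Pow(t, 2))
Mul(Add(Function('j')(7), Function('k')(w)), Add(-297, 218)) = Mul(Add(-7, Pow(-9, 2)), Add(-297, 218)) = Mul(Add(-7, 81), -79) = Mul(74, -79) = -5846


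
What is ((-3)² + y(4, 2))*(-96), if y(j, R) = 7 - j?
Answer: -1152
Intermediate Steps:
((-3)² + y(4, 2))*(-96) = ((-3)² + (7 - 1*4))*(-96) = (9 + (7 - 4))*(-96) = (9 + 3)*(-96) = 12*(-96) = -1152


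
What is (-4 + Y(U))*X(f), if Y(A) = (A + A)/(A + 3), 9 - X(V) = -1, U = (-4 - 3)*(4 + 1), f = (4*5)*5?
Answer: -145/8 ≈ -18.125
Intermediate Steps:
f = 100 (f = 20*5 = 100)
U = -35 (U = -7*5 = -35)
X(V) = 10 (X(V) = 9 - 1*(-1) = 9 + 1 = 10)
Y(A) = 2*A/(3 + A) (Y(A) = (2*A)/(3 + A) = 2*A/(3 + A))
(-4 + Y(U))*X(f) = (-4 + 2*(-35)/(3 - 35))*10 = (-4 + 2*(-35)/(-32))*10 = (-4 + 2*(-35)*(-1/32))*10 = (-4 + 35/16)*10 = -29/16*10 = -145/8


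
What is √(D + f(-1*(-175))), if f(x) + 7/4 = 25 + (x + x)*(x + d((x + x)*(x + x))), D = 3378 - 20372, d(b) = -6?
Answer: √168717/2 ≈ 205.38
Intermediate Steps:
D = -16994
f(x) = 93/4 + 2*x*(-6 + x) (f(x) = -7/4 + (25 + (x + x)*(x - 6)) = -7/4 + (25 + (2*x)*(-6 + x)) = -7/4 + (25 + 2*x*(-6 + x)) = 93/4 + 2*x*(-6 + x))
√(D + f(-1*(-175))) = √(-16994 + (93/4 - (-12)*(-175) + 2*(-1*(-175))²)) = √(-16994 + (93/4 - 12*175 + 2*175²)) = √(-16994 + (93/4 - 2100 + 2*30625)) = √(-16994 + (93/4 - 2100 + 61250)) = √(-16994 + 236693/4) = √(168717/4) = √168717/2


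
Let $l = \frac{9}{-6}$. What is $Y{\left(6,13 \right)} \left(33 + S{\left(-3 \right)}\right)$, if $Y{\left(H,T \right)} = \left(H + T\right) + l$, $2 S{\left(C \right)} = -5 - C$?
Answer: $560$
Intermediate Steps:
$S{\left(C \right)} = - \frac{5}{2} - \frac{C}{2}$ ($S{\left(C \right)} = \frac{-5 - C}{2} = - \frac{5}{2} - \frac{C}{2}$)
$l = - \frac{3}{2}$ ($l = 9 \left(- \frac{1}{6}\right) = - \frac{3}{2} \approx -1.5$)
$Y{\left(H,T \right)} = - \frac{3}{2} + H + T$ ($Y{\left(H,T \right)} = \left(H + T\right) - \frac{3}{2} = - \frac{3}{2} + H + T$)
$Y{\left(6,13 \right)} \left(33 + S{\left(-3 \right)}\right) = \left(- \frac{3}{2} + 6 + 13\right) \left(33 - 1\right) = \frac{35 \left(33 + \left(- \frac{5}{2} + \frac{3}{2}\right)\right)}{2} = \frac{35 \left(33 - 1\right)}{2} = \frac{35}{2} \cdot 32 = 560$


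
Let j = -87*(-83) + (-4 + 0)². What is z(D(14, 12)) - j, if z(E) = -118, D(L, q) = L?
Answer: -7355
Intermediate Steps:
j = 7237 (j = 7221 + (-4)² = 7221 + 16 = 7237)
z(D(14, 12)) - j = -118 - 1*7237 = -118 - 7237 = -7355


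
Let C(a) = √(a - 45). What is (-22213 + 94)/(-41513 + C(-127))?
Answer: 918226047/1723329341 + 44238*I*√43/1723329341 ≈ 0.53282 + 0.00016833*I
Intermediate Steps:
C(a) = √(-45 + a)
(-22213 + 94)/(-41513 + C(-127)) = (-22213 + 94)/(-41513 + √(-45 - 127)) = -22119/(-41513 + √(-172)) = -22119/(-41513 + 2*I*√43)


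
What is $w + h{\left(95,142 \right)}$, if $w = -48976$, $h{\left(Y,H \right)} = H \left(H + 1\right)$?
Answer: $-28670$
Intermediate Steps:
$h{\left(Y,H \right)} = H \left(1 + H\right)$
$w + h{\left(95,142 \right)} = -48976 + 142 \left(1 + 142\right) = -48976 + 142 \cdot 143 = -48976 + 20306 = -28670$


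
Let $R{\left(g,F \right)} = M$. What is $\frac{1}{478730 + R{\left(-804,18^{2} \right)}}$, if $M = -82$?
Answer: $\frac{1}{478648} \approx 2.0892 \cdot 10^{-6}$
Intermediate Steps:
$R{\left(g,F \right)} = -82$
$\frac{1}{478730 + R{\left(-804,18^{2} \right)}} = \frac{1}{478730 - 82} = \frac{1}{478648}$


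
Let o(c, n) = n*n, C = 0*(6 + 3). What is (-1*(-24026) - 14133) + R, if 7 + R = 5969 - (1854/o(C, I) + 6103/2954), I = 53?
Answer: 131538776987/8297786 ≈ 15852.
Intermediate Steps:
C = 0 (C = 0*9 = 0)
o(c, n) = n²
R = 49448780089/8297786 (R = -7 + (5969 - (1854/(53²) + 6103/2954)) = -7 + (5969 - (1854/2809 + 6103*(1/2954))) = -7 + (5969 - (1854*(1/2809) + 6103/2954)) = -7 + (5969 - (1854/2809 + 6103/2954)) = -7 + (5969 - 1*22620043/8297786) = -7 + (5969 - 22620043/8297786) = -7 + 49506864591/8297786 = 49448780089/8297786 ≈ 5959.3)
(-1*(-24026) - 14133) + R = (-1*(-24026) - 14133) + 49448780089/8297786 = (24026 - 14133) + 49448780089/8297786 = 9893 + 49448780089/8297786 = 131538776987/8297786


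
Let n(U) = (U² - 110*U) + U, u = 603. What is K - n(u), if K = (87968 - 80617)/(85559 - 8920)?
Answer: -22829371247/76639 ≈ -2.9788e+5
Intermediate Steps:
K = 7351/76639 ≈ 0.095917
n(U) = U² - 109*U
K - n(u) = 7351/76639 - 603*(-109 + 603) = 7351/76639 - 603*494 = 7351/76639 - 1*297882 = 7351/76639 - 297882 = -22829371247/76639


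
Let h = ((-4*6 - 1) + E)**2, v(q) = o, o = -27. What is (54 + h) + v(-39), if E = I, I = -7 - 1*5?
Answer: 1396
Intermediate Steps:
I = -12 (I = -7 - 5 = -12)
E = -12
v(q) = -27
h = 1369 (h = ((-4*6 - 1) - 12)**2 = ((-24 - 1) - 12)**2 = (-25 - 12)**2 = (-37)**2 = 1369)
(54 + h) + v(-39) = (54 + 1369) - 27 = 1423 - 27 = 1396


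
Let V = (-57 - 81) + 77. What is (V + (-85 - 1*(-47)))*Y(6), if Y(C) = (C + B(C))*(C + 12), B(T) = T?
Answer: -21384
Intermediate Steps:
Y(C) = 2*C*(12 + C) (Y(C) = (C + C)*(C + 12) = (2*C)*(12 + C) = 2*C*(12 + C))
V = -61 (V = -138 + 77 = -61)
(V + (-85 - 1*(-47)))*Y(6) = (-61 + (-85 - 1*(-47)))*(2*6*(12 + 6)) = (-61 + (-85 + 47))*(2*6*18) = (-61 - 38)*216 = -99*216 = -21384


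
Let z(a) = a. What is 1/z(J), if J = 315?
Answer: 1/315 ≈ 0.0031746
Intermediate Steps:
1/z(J) = 1/315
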